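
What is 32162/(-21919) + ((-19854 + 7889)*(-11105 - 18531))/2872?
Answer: 1943067434199/15737842 ≈ 1.2346e+5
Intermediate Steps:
32162/(-21919) + ((-19854 + 7889)*(-11105 - 18531))/2872 = 32162*(-1/21919) - 11965*(-29636)*(1/2872) = -32162/21919 + 354594740*(1/2872) = -32162/21919 + 88648685/718 = 1943067434199/15737842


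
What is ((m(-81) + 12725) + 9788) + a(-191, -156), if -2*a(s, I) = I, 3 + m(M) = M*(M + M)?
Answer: 35710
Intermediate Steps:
m(M) = -3 + 2*M² (m(M) = -3 + M*(M + M) = -3 + M*(2*M) = -3 + 2*M²)
a(s, I) = -I/2
((m(-81) + 12725) + 9788) + a(-191, -156) = (((-3 + 2*(-81)²) + 12725) + 9788) - ½*(-156) = (((-3 + 2*6561) + 12725) + 9788) + 78 = (((-3 + 13122) + 12725) + 9788) + 78 = ((13119 + 12725) + 9788) + 78 = (25844 + 9788) + 78 = 35632 + 78 = 35710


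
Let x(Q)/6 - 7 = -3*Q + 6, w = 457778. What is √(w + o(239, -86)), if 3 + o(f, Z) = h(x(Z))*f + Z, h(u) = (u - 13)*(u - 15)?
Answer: √621509466 ≈ 24930.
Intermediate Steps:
x(Q) = 78 - 18*Q (x(Q) = 42 + 6*(-3*Q + 6) = 42 + 6*(6 - 3*Q) = 42 + (36 - 18*Q) = 78 - 18*Q)
h(u) = (-15 + u)*(-13 + u) (h(u) = (-13 + u)*(-15 + u) = (-15 + u)*(-13 + u))
o(f, Z) = -3 + Z + f*(-1989 + (78 - 18*Z)² + 504*Z) (o(f, Z) = -3 + ((195 + (78 - 18*Z)² - 28*(78 - 18*Z))*f + Z) = -3 + ((195 + (78 - 18*Z)² + (-2184 + 504*Z))*f + Z) = -3 + ((-1989 + (78 - 18*Z)² + 504*Z)*f + Z) = -3 + (f*(-1989 + (78 - 18*Z)² + 504*Z) + Z) = -3 + (Z + f*(-1989 + (78 - 18*Z)² + 504*Z)) = -3 + Z + f*(-1989 + (78 - 18*Z)² + 504*Z))
√(w + o(239, -86)) = √(457778 + (-3 - 86 + 4095*239 - 2304*(-86)*239 + 324*239*(-86)²)) = √(457778 + (-3 - 86 + 978705 + 47356416 + 324*239*7396)) = √(457778 + (-3 - 86 + 978705 + 47356416 + 572716656)) = √(457778 + 621051688) = √621509466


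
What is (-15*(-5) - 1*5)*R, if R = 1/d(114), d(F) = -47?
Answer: -70/47 ≈ -1.4894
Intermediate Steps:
R = -1/47 (R = 1/(-47) = -1/47 ≈ -0.021277)
(-15*(-5) - 1*5)*R = (-15*(-5) - 1*5)*(-1/47) = (-3*(-25) - 5)*(-1/47) = (75 - 5)*(-1/47) = 70*(-1/47) = -70/47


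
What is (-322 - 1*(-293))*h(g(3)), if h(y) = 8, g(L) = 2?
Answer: -232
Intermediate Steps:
(-322 - 1*(-293))*h(g(3)) = (-322 - 1*(-293))*8 = (-322 + 293)*8 = -29*8 = -232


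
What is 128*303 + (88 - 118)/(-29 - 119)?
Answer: 2870031/74 ≈ 38784.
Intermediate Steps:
128*303 + (88 - 118)/(-29 - 119) = 38784 - 30/(-148) = 38784 - 30*(-1/148) = 38784 + 15/74 = 2870031/74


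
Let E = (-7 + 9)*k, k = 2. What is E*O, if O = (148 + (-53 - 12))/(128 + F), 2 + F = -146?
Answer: -83/5 ≈ -16.600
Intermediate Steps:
F = -148 (F = -2 - 146 = -148)
O = -83/20 (O = (148 + (-53 - 12))/(128 - 148) = (148 - 65)/(-20) = 83*(-1/20) = -83/20 ≈ -4.1500)
E = 4 (E = (-7 + 9)*2 = 2*2 = 4)
E*O = 4*(-83/20) = -83/5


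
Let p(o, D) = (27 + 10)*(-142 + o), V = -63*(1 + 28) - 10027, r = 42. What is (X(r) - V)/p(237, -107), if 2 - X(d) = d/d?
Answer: 2371/703 ≈ 3.3727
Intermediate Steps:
X(d) = 1 (X(d) = 2 - d/d = 2 - 1*1 = 2 - 1 = 1)
V = -11854 (V = -63*29 - 10027 = -1827 - 10027 = -11854)
p(o, D) = -5254 + 37*o (p(o, D) = 37*(-142 + o) = -5254 + 37*o)
(X(r) - V)/p(237, -107) = (1 - 1*(-11854))/(-5254 + 37*237) = (1 + 11854)/(-5254 + 8769) = 11855/3515 = 11855*(1/3515) = 2371/703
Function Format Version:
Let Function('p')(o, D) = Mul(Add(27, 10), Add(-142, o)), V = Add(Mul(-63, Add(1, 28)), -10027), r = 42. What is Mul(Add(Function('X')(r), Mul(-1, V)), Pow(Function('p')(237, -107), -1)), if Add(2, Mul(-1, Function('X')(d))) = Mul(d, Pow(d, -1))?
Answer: Rational(2371, 703) ≈ 3.3727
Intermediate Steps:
Function('X')(d) = 1 (Function('X')(d) = Add(2, Mul(-1, Mul(d, Pow(d, -1)))) = Add(2, Mul(-1, 1)) = Add(2, -1) = 1)
V = -11854 (V = Add(Mul(-63, 29), -10027) = Add(-1827, -10027) = -11854)
Function('p')(o, D) = Add(-5254, Mul(37, o)) (Function('p')(o, D) = Mul(37, Add(-142, o)) = Add(-5254, Mul(37, o)))
Mul(Add(Function('X')(r), Mul(-1, V)), Pow(Function('p')(237, -107), -1)) = Mul(Add(1, Mul(-1, -11854)), Pow(Add(-5254, Mul(37, 237)), -1)) = Mul(Add(1, 11854), Pow(Add(-5254, 8769), -1)) = Mul(11855, Pow(3515, -1)) = Mul(11855, Rational(1, 3515)) = Rational(2371, 703)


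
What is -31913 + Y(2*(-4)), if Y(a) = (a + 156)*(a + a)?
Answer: -34281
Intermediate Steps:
Y(a) = 2*a*(156 + a) (Y(a) = (156 + a)*(2*a) = 2*a*(156 + a))
-31913 + Y(2*(-4)) = -31913 + 2*(2*(-4))*(156 + 2*(-4)) = -31913 + 2*(-8)*(156 - 8) = -31913 + 2*(-8)*148 = -31913 - 2368 = -34281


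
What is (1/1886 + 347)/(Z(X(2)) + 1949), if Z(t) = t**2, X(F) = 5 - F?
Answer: 654443/3692788 ≈ 0.17722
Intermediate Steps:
(1/1886 + 347)/(Z(X(2)) + 1949) = (1/1886 + 347)/((5 - 1*2)**2 + 1949) = (1/1886 + 347)/((5 - 2)**2 + 1949) = 654443/(1886*(3**2 + 1949)) = 654443/(1886*(9 + 1949)) = (654443/1886)/1958 = (654443/1886)*(1/1958) = 654443/3692788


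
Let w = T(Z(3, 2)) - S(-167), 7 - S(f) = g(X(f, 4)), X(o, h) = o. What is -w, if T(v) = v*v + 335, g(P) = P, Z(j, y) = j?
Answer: -170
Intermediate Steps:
T(v) = 335 + v² (T(v) = v² + 335 = 335 + v²)
S(f) = 7 - f
w = 170 (w = (335 + 3²) - (7 - 1*(-167)) = (335 + 9) - (7 + 167) = 344 - 1*174 = 344 - 174 = 170)
-w = -1*170 = -170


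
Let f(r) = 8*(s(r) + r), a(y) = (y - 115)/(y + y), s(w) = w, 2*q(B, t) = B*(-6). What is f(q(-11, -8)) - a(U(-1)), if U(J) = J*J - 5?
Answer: 4105/8 ≈ 513.13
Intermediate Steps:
q(B, t) = -3*B (q(B, t) = (B*(-6))/2 = (-6*B)/2 = -3*B)
U(J) = -5 + J² (U(J) = J² - 5 = -5 + J²)
a(y) = (-115 + y)/(2*y) (a(y) = (-115 + y)/((2*y)) = (-115 + y)*(1/(2*y)) = (-115 + y)/(2*y))
f(r) = 16*r (f(r) = 8*(r + r) = 8*(2*r) = 16*r)
f(q(-11, -8)) - a(U(-1)) = 16*(-3*(-11)) - (-115 + (-5 + (-1)²))/(2*(-5 + (-1)²)) = 16*33 - (-115 + (-5 + 1))/(2*(-5 + 1)) = 528 - (-115 - 4)/(2*(-4)) = 528 - (-1)*(-119)/(2*4) = 528 - 1*119/8 = 528 - 119/8 = 4105/8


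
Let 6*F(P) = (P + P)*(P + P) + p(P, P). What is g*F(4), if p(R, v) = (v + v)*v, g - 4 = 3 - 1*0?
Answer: 112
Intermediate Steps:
g = 7 (g = 4 + (3 - 1*0) = 4 + (3 + 0) = 4 + 3 = 7)
p(R, v) = 2*v² (p(R, v) = (2*v)*v = 2*v²)
F(P) = P² (F(P) = ((P + P)*(P + P) + 2*P²)/6 = ((2*P)*(2*P) + 2*P²)/6 = (4*P² + 2*P²)/6 = (6*P²)/6 = P²)
g*F(4) = 7*4² = 7*16 = 112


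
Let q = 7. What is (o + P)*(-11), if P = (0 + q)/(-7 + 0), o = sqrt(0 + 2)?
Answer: 11 - 11*sqrt(2) ≈ -4.5564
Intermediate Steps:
o = sqrt(2) ≈ 1.4142
P = -1 (P = (0 + 7)/(-7 + 0) = 7/(-7) = 7*(-1/7) = -1)
(o + P)*(-11) = (sqrt(2) - 1)*(-11) = (-1 + sqrt(2))*(-11) = 11 - 11*sqrt(2)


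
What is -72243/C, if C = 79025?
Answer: -72243/79025 ≈ -0.91418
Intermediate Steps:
-72243/C = -72243/79025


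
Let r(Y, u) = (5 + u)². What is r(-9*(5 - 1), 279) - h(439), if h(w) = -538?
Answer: 81194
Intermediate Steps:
r(-9*(5 - 1), 279) - h(439) = (5 + 279)² - 1*(-538) = 284² + 538 = 80656 + 538 = 81194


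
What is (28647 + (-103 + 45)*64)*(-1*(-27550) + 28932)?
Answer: 1408378670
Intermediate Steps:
(28647 + (-103 + 45)*64)*(-1*(-27550) + 28932) = (28647 - 58*64)*(27550 + 28932) = (28647 - 3712)*56482 = 24935*56482 = 1408378670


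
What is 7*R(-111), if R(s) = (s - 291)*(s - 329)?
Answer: 1238160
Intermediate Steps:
R(s) = (-329 + s)*(-291 + s) (R(s) = (-291 + s)*(-329 + s) = (-329 + s)*(-291 + s))
7*R(-111) = 7*(95739 + (-111)**2 - 620*(-111)) = 7*(95739 + 12321 + 68820) = 7*176880 = 1238160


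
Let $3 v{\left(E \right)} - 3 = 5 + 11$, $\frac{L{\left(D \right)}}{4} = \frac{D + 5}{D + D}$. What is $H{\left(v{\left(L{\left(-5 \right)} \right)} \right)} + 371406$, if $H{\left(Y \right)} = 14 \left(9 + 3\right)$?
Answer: $371574$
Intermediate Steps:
$L{\left(D \right)} = \frac{2 \left(5 + D\right)}{D}$ ($L{\left(D \right)} = 4 \frac{D + 5}{D + D} = 4 \frac{5 + D}{2 D} = \frac{2 \left(5 + D\right)}{D}$)
$v{\left(E \right)} = \frac{19}{3}$ ($v{\left(E \right)} = 1 + \frac{5 + 11}{3} = 1 + \frac{1}{3} \cdot 16 = 1 + \frac{16}{3} = \frac{19}{3}$)
$H{\left(Y \right)} = 168$ ($H{\left(Y \right)} = 14 \cdot 12 = 168$)
$H{\left(v{\left(L{\left(-5 \right)} \right)} \right)} + 371406 = 168 + 371406 = 371574$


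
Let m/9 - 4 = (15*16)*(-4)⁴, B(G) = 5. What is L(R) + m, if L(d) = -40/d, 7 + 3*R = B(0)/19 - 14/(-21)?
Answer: 95671728/173 ≈ 5.5302e+5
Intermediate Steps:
R = -346/171 (R = -7/3 + (5/19 - 14/(-21))/3 = -7/3 + (5*(1/19) - 14*(-1/21))/3 = -7/3 + (5/19 + ⅔)/3 = -7/3 + (⅓)*(53/57) = -7/3 + 53/171 = -346/171 ≈ -2.0234)
m = 552996 (m = 36 + 9*((15*16)*(-4)⁴) = 36 + 9*(240*256) = 36 + 9*61440 = 36 + 552960 = 552996)
L(R) + m = -40/(-346/171) + 552996 = -40*(-171/346) + 552996 = 3420/173 + 552996 = 95671728/173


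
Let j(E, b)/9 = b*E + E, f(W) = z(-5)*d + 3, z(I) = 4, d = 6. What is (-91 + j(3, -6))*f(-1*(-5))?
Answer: -6102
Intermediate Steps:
f(W) = 27 (f(W) = 4*6 + 3 = 24 + 3 = 27)
j(E, b) = 9*E + 9*E*b (j(E, b) = 9*(b*E + E) = 9*(E*b + E) = 9*(E + E*b) = 9*E + 9*E*b)
(-91 + j(3, -6))*f(-1*(-5)) = (-91 + 9*3*(1 - 6))*27 = (-91 + 9*3*(-5))*27 = (-91 - 135)*27 = -226*27 = -6102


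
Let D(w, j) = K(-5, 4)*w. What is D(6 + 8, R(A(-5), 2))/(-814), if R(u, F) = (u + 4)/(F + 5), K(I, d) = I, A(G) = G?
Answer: 35/407 ≈ 0.085995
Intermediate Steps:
R(u, F) = (4 + u)/(5 + F)
D(w, j) = -5*w
D(6 + 8, R(A(-5), 2))/(-814) = -5*(6 + 8)/(-814) = -5*14*(-1/814) = -70*(-1/814) = 35/407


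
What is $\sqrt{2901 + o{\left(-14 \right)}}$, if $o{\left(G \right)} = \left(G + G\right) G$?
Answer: $\sqrt{3293} \approx 57.385$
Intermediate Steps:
$o{\left(G \right)} = 2 G^{2}$ ($o{\left(G \right)} = 2 G G = 2 G^{2}$)
$\sqrt{2901 + o{\left(-14 \right)}} = \sqrt{2901 + 2 \left(-14\right)^{2}} = \sqrt{2901 + 2 \cdot 196} = \sqrt{2901 + 392} = \sqrt{3293}$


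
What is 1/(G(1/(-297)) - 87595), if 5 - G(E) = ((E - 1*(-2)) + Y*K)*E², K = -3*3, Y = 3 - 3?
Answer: -26198073/2294689214663 ≈ -1.1417e-5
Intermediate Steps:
Y = 0
K = -9
G(E) = 5 - E²*(2 + E) (G(E) = 5 - ((E - 1*(-2)) + 0*(-9))*E² = 5 - ((E + 2) + 0)*E² = 5 - ((2 + E) + 0)*E² = 5 - (2 + E)*E² = 5 - E²*(2 + E))
1/(G(1/(-297)) - 87595) = 1/((5 - (1/(-297))³ - 2*(1/(-297))²) - 87595) = 1/((5 - (-1/297)³ - 2*(-1/297)²) - 87595) = 1/((5 - 1*(-1/26198073) - 2*1/88209) - 87595) = 1/((5 + 1/26198073 - 2/88209) - 87595) = 1/(130989772/26198073 - 87595) = 1/(-2294689214663/26198073) = -26198073/2294689214663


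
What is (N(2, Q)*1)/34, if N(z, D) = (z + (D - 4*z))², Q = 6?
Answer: 0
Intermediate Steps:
N(z, D) = (D - 3*z)²
(N(2, Q)*1)/34 = ((6 - 3*2)²*1)/34 = ((6 - 6)²*1)*(1/34) = (0²*1)*(1/34) = (0*1)*(1/34) = 0*(1/34) = 0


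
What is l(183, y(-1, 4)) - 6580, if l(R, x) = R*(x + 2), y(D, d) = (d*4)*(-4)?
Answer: -17926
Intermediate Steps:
y(D, d) = -16*d (y(D, d) = (4*d)*(-4) = -16*d)
l(R, x) = R*(2 + x)
l(183, y(-1, 4)) - 6580 = 183*(2 - 16*4) - 6580 = 183*(2 - 64) - 6580 = 183*(-62) - 6580 = -11346 - 6580 = -17926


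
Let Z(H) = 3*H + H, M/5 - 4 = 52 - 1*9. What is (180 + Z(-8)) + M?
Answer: 383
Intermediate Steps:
M = 235 (M = 20 + 5*(52 - 1*9) = 20 + 5*(52 - 9) = 20 + 5*43 = 20 + 215 = 235)
Z(H) = 4*H
(180 + Z(-8)) + M = (180 + 4*(-8)) + 235 = (180 - 32) + 235 = 148 + 235 = 383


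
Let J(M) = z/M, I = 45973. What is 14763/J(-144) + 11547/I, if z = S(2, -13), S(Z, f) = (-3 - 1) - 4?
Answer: 12216600729/45973 ≈ 2.6573e+5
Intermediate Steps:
S(Z, f) = -8 (S(Z, f) = -4 - 4 = -8)
z = -8
J(M) = -8/M
14763/J(-144) + 11547/I = 14763/((-8/(-144))) + 11547/45973 = 14763/((-8*(-1/144))) + 11547*(1/45973) = 14763/(1/18) + 11547/45973 = 14763*18 + 11547/45973 = 265734 + 11547/45973 = 12216600729/45973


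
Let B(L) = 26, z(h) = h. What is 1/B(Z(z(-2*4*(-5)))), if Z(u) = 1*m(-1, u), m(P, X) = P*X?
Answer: 1/26 ≈ 0.038462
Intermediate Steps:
Z(u) = -u (Z(u) = 1*(-u) = -u)
1/B(Z(z(-2*4*(-5)))) = 1/26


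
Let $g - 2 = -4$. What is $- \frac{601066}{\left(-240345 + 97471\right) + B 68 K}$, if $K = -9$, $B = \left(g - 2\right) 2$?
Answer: $\frac{300533}{68989} \approx 4.3562$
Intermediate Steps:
$g = -2$ ($g = 2 - 4 = -2$)
$B = -8$ ($B = \left(-2 - 2\right) 2 = \left(-4\right) 2 = -8$)
$- \frac{601066}{\left(-240345 + 97471\right) + B 68 K} = - \frac{601066}{\left(-240345 + 97471\right) + \left(-8\right) 68 \left(-9\right)} = - \frac{601066}{-142874 - -4896} = - \frac{601066}{-142874 + 4896} = - \frac{601066}{-137978} = \left(-601066\right) \left(- \frac{1}{137978}\right) = \frac{300533}{68989}$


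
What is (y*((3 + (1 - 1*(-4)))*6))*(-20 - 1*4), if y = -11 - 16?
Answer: 31104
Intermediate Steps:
y = -27
(y*((3 + (1 - 1*(-4)))*6))*(-20 - 1*4) = (-27*(3 + (1 - 1*(-4)))*6)*(-20 - 1*4) = (-27*(3 + (1 + 4))*6)*(-20 - 4) = -27*(3 + 5)*6*(-24) = -216*6*(-24) = -27*48*(-24) = -1296*(-24) = 31104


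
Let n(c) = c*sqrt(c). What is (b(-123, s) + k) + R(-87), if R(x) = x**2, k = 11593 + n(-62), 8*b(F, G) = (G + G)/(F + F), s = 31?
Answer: 18855377/984 - 62*I*sqrt(62) ≈ 19162.0 - 488.19*I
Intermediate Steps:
n(c) = c**(3/2)
b(F, G) = G/(8*F) (b(F, G) = ((G + G)/(F + F))/8 = ((2*G)/((2*F)))/8 = ((2*G)*(1/(2*F)))/8 = (G/F)/8 = G/(8*F))
k = 11593 - 62*I*sqrt(62) (k = 11593 + (-62)**(3/2) = 11593 - 62*I*sqrt(62) ≈ 11593.0 - 488.19*I)
(b(-123, s) + k) + R(-87) = ((1/8)*31/(-123) + (11593 - 62*I*sqrt(62))) + (-87)**2 = ((1/8)*31*(-1/123) + (11593 - 62*I*sqrt(62))) + 7569 = (-31/984 + (11593 - 62*I*sqrt(62))) + 7569 = (11407481/984 - 62*I*sqrt(62)) + 7569 = 18855377/984 - 62*I*sqrt(62)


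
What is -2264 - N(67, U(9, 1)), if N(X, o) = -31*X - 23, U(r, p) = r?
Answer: -164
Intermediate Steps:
N(X, o) = -23 - 31*X
-2264 - N(67, U(9, 1)) = -2264 - (-23 - 31*67) = -2264 - (-23 - 2077) = -2264 - 1*(-2100) = -2264 + 2100 = -164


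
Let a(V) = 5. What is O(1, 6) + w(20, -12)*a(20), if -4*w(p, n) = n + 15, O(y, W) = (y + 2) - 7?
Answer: -31/4 ≈ -7.7500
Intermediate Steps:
O(y, W) = -5 + y (O(y, W) = (2 + y) - 7 = -5 + y)
w(p, n) = -15/4 - n/4 (w(p, n) = -(n + 15)/4 = -(15 + n)/4 = -15/4 - n/4)
O(1, 6) + w(20, -12)*a(20) = (-5 + 1) + (-15/4 - 1/4*(-12))*5 = -4 + (-15/4 + 3)*5 = -4 - 3/4*5 = -4 - 15/4 = -31/4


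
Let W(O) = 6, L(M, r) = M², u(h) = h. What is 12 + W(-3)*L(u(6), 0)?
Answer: 228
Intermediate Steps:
12 + W(-3)*L(u(6), 0) = 12 + 6*6² = 12 + 6*36 = 12 + 216 = 228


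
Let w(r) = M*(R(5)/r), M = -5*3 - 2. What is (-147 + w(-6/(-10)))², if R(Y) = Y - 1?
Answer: 609961/9 ≈ 67774.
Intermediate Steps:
R(Y) = -1 + Y
M = -17 (M = -15 - 2 = -17)
w(r) = -68/r (w(r) = -17*(-1 + 5)/r = -68/r)
(-147 + w(-6/(-10)))² = (-147 - 68/((-6/(-10))))² = (-147 - 68/((-6*(-⅒))))² = (-147 - 68/⅗)² = (-147 - 68*5/3)² = (-147 - 340/3)² = (-781/3)² = 609961/9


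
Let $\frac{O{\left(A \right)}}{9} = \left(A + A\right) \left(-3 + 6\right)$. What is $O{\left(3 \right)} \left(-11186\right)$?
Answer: $-1812132$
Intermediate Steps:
$O{\left(A \right)} = 54 A$ ($O{\left(A \right)} = 9 \left(A + A\right) \left(-3 + 6\right) = 9 \cdot 2 A 3 = 9 \cdot 6 A = 54 A$)
$O{\left(3 \right)} \left(-11186\right) = 54 \cdot 3 \left(-11186\right) = 162 \left(-11186\right) = -1812132$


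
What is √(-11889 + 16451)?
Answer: √4562 ≈ 67.543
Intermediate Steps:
√(-11889 + 16451) = √4562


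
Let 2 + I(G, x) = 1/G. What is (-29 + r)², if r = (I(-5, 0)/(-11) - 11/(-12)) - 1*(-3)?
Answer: 2229049/3600 ≈ 619.18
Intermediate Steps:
I(G, x) = -2 + 1/G
r = 247/60 (r = ((-2 + 1/(-5))/(-11) - 11/(-12)) - 1*(-3) = ((-2 - ⅕)*(-1/11) - 11*(-1/12)) + 3 = (-11/5*(-1/11) + 11/12) + 3 = (⅕ + 11/12) + 3 = 67/60 + 3 = 247/60 ≈ 4.1167)
(-29 + r)² = (-29 + 247/60)² = (-1493/60)² = 2229049/3600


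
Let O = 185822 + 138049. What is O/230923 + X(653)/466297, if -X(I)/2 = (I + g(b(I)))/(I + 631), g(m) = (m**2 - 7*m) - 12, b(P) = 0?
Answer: 96954740569411/69129726768102 ≈ 1.4025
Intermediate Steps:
O = 323871
g(m) = -12 + m**2 - 7*m
X(I) = -2*(-12 + I)/(631 + I) (X(I) = -2*(I + (-12 + 0**2 - 7*0))/(I + 631) = -2*(I + (-12 + 0 + 0))/(631 + I) = -2*(I - 12)/(631 + I) = -2*(-12 + I)/(631 + I))
O/230923 + X(653)/466297 = 323871/230923 + (2*(12 - 1*653)/(631 + 653))/466297 = 323871*(1/230923) + (2*(12 - 653)/1284)*(1/466297) = 323871/230923 + (2*(1/1284)*(-641))*(1/466297) = 323871/230923 - 641/642*1/466297 = 323871/230923 - 641/299362674 = 96954740569411/69129726768102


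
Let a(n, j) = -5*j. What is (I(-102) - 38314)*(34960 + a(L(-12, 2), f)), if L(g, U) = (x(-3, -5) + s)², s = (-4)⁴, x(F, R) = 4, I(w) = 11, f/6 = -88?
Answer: -1440192800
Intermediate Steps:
f = -528 (f = 6*(-88) = -528)
s = 256
L(g, U) = 67600 (L(g, U) = (4 + 256)² = 260² = 67600)
(I(-102) - 38314)*(34960 + a(L(-12, 2), f)) = (11 - 38314)*(34960 - 5*(-528)) = -38303*(34960 + 2640) = -38303*37600 = -1440192800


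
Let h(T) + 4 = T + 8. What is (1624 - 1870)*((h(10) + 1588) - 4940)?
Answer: 821148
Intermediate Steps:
h(T) = 4 + T (h(T) = -4 + (T + 8) = -4 + (8 + T) = 4 + T)
(1624 - 1870)*((h(10) + 1588) - 4940) = (1624 - 1870)*(((4 + 10) + 1588) - 4940) = -246*((14 + 1588) - 4940) = -246*(1602 - 4940) = -246*(-3338) = 821148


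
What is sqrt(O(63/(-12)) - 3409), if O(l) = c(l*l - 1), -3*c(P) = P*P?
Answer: I*sqrt(8396211)/48 ≈ 60.367*I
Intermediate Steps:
c(P) = -P**2/3 (c(P) = -P*P/3 = -P**2/3)
O(l) = -(-1 + l**2)**2/3 (O(l) = -(l*l - 1)**2/3 = -(l**2 - 1)**2/3 = -(-1 + l**2)**2/3)
sqrt(O(63/(-12)) - 3409) = sqrt(-(-1 + (63/(-12))**2)**2/3 - 3409) = sqrt(-(-1 + (63*(-1/12))**2)**2/3 - 3409) = sqrt(-(-1 + (-21/4)**2)**2/3 - 3409) = sqrt(-(-1 + 441/16)**2/3 - 3409) = sqrt(-(425/16)**2/3 - 3409) = sqrt(-1/3*180625/256 - 3409) = sqrt(-180625/768 - 3409) = sqrt(-2798737/768) = I*sqrt(8396211)/48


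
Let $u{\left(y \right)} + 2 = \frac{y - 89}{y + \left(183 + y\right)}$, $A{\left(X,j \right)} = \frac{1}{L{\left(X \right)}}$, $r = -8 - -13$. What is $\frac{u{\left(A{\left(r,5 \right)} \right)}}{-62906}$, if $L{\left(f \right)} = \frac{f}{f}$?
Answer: $\frac{229}{5818805} \approx 3.9355 \cdot 10^{-5}$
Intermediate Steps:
$r = 5$ ($r = -8 + 13 = 5$)
$L{\left(f \right)} = 1$
$A{\left(X,j \right)} = 1$ ($A{\left(X,j \right)} = 1^{-1} = 1$)
$u{\left(y \right)} = -2 + \frac{-89 + y}{183 + 2 y}$ ($u{\left(y \right)} = -2 + \frac{y - 89}{y + \left(183 + y\right)} = -2 + \frac{-89 + y}{183 + 2 y}$)
$\frac{u{\left(A{\left(r,5 \right)} \right)}}{-62906} = \frac{\frac{1}{183 + 2 \cdot 1} \left(-455 - 3\right)}{-62906} = \frac{-455 - 3}{183 + 2} \left(- \frac{1}{62906}\right) = \frac{1}{185} \left(-458\right) \left(- \frac{1}{62906}\right) = \left(- \frac{458}{185}\right) \left(- \frac{1}{62906}\right) = \frac{229}{5818805}$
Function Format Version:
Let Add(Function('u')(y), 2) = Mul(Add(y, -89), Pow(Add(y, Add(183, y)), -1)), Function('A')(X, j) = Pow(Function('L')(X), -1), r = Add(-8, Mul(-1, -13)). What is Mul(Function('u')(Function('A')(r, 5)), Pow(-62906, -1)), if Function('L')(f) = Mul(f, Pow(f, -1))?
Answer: Rational(229, 5818805) ≈ 3.9355e-5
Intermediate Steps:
r = 5 (r = Add(-8, 13) = 5)
Function('L')(f) = 1
Function('A')(X, j) = 1 (Function('A')(X, j) = Pow(1, -1) = 1)
Function('u')(y) = Add(-2, Mul(Pow(Add(183, Mul(2, y)), -1), Add(-89, y))) (Function('u')(y) = Add(-2, Mul(Add(y, -89), Pow(Add(y, Add(183, y)), -1))) = Add(-2, Mul(Add(-89, y), Pow(Add(183, Mul(2, y)), -1))) = Add(-2, Mul(Pow(Add(183, Mul(2, y)), -1), Add(-89, y))))
Mul(Function('u')(Function('A')(r, 5)), Pow(-62906, -1)) = Mul(Mul(Pow(Add(183, Mul(2, 1)), -1), Add(-455, Mul(-3, 1))), Pow(-62906, -1)) = Mul(Mul(Pow(Add(183, 2), -1), Add(-455, -3)), Rational(-1, 62906)) = Mul(Mul(Pow(185, -1), -458), Rational(-1, 62906)) = Mul(Mul(Rational(1, 185), -458), Rational(-1, 62906)) = Mul(Rational(-458, 185), Rational(-1, 62906)) = Rational(229, 5818805)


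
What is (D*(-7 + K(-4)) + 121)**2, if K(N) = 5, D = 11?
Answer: 9801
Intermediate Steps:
(D*(-7 + K(-4)) + 121)**2 = (11*(-7 + 5) + 121)**2 = (11*(-2) + 121)**2 = (-22 + 121)**2 = 99**2 = 9801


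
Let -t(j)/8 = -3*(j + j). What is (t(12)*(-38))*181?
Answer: -3961728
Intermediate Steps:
t(j) = 48*j (t(j) = -(-24)*(j + j) = -(-24)*2*j = -(-48)*j = 48*j)
(t(12)*(-38))*181 = ((48*12)*(-38))*181 = (576*(-38))*181 = -21888*181 = -3961728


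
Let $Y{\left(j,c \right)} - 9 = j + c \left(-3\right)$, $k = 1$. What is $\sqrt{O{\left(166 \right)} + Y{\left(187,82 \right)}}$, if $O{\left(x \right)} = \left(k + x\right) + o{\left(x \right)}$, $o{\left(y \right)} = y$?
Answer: $\sqrt{283} \approx 16.823$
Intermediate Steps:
$Y{\left(j,c \right)} = 9 + j - 3 c$ ($Y{\left(j,c \right)} = 9 + \left(j + c \left(-3\right)\right) = 9 - \left(- j + 3 c\right) = 9 + j - 3 c$)
$O{\left(x \right)} = 1 + 2 x$ ($O{\left(x \right)} = \left(1 + x\right) + x = 1 + 2 x$)
$\sqrt{O{\left(166 \right)} + Y{\left(187,82 \right)}} = \sqrt{\left(1 + 2 \cdot 166\right) + \left(9 + 187 - 246\right)} = \sqrt{\left(1 + 332\right) + \left(9 + 187 - 246\right)} = \sqrt{333 - 50} = \sqrt{283}$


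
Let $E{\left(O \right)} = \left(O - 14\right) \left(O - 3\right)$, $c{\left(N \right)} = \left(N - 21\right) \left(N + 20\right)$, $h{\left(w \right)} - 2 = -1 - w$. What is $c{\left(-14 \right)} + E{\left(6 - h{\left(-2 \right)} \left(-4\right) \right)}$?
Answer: $-150$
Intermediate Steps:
$h{\left(w \right)} = 1 - w$ ($h{\left(w \right)} = 2 - \left(1 + w\right) = 1 - w$)
$c{\left(N \right)} = \left(-21 + N\right) \left(20 + N\right)$
$E{\left(O \right)} = \left(-14 + O\right) \left(-3 + O\right)$ ($E{\left(O \right)} = \left(-14 + O\right) \left(O - 3\right) = \left(-14 + O\right) \left(-3 + O\right)$)
$c{\left(-14 \right)} + E{\left(6 - h{\left(-2 \right)} \left(-4\right) \right)} = \left(-420 + \left(-14\right)^{2} - -14\right) + \left(42 + \left(6 - \left(1 - -2\right) \left(-4\right)\right)^{2} - 17 \left(6 - \left(1 - -2\right) \left(-4\right)\right)\right) = \left(-420 + 196 + 14\right) + \left(42 + \left(6 - \left(1 + 2\right) \left(-4\right)\right)^{2} - 17 \left(6 - \left(1 + 2\right) \left(-4\right)\right)\right) = -210 + \left(42 + \left(6 - 3 \left(-4\right)\right)^{2} - 17 \left(6 - 3 \left(-4\right)\right)\right) = -210 + \left(42 + \left(6 - -12\right)^{2} - 17 \left(6 - -12\right)\right) = -210 + \left(42 + \left(6 + 12\right)^{2} - 17 \left(6 + 12\right)\right) = -210 + \left(42 + 18^{2} - 306\right) = -210 + \left(42 + 324 - 306\right) = -210 + 60 = -150$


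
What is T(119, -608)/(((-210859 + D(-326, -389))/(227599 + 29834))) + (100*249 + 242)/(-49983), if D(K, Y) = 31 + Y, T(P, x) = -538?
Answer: 6917282799968/10557259311 ≈ 655.22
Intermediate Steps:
T(119, -608)/(((-210859 + D(-326, -389))/(227599 + 29834))) + (100*249 + 242)/(-49983) = -538*(227599 + 29834)/(-210859 + (31 - 389)) + (100*249 + 242)/(-49983) = -538*257433/(-210859 - 358) + (24900 + 242)*(-1/49983) = -538/((-211217*1/257433)) + 25142*(-1/49983) = -538/(-211217/257433) - 25142/49983 = -538*(-257433/211217) - 25142/49983 = 138498954/211217 - 25142/49983 = 6917282799968/10557259311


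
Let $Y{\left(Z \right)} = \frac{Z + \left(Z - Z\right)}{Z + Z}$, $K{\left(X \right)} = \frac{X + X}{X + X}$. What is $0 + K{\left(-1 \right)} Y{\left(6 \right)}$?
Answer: $\frac{1}{2} \approx 0.5$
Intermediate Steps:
$K{\left(X \right)} = 1$ ($K{\left(X \right)} = \frac{2 X}{2 X} = 2 X \frac{1}{2 X} = 1$)
$Y{\left(Z \right)} = \frac{1}{2}$ ($Y{\left(Z \right)} = \frac{Z + 0}{2 Z} = Z \frac{1}{2 Z} = \frac{1}{2}$)
$0 + K{\left(-1 \right)} Y{\left(6 \right)} = 0 + 1 \cdot \frac{1}{2} = 0 + \frac{1}{2} = \frac{1}{2}$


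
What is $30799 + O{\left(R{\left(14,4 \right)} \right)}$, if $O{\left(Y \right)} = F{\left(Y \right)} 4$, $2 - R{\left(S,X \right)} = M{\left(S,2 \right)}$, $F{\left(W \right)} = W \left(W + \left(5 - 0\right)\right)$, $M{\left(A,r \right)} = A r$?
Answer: $32983$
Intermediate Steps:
$F{\left(W \right)} = W \left(5 + W\right)$ ($F{\left(W \right)} = W \left(W + \left(5 + 0\right)\right) = W \left(W + 5\right) = W \left(5 + W\right)$)
$R{\left(S,X \right)} = 2 - 2 S$ ($R{\left(S,X \right)} = 2 - S 2 = 2 - 2 S$)
$O{\left(Y \right)} = 4 Y \left(5 + Y\right)$ ($O{\left(Y \right)} = Y \left(5 + Y\right) 4 = 4 Y \left(5 + Y\right)$)
$30799 + O{\left(R{\left(14,4 \right)} \right)} = 30799 + 4 \left(2 - 28\right) \left(5 + \left(2 - 28\right)\right) = 30799 + 4 \left(-26\right) \left(5 - 26\right) = 30799 + 4 \left(-26\right) \left(-21\right) = 30799 + 2184 = 32983$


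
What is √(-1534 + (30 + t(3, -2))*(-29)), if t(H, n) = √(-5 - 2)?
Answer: √(-2404 - 29*I*√7) ≈ 0.7823 - 49.037*I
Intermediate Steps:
t(H, n) = I*√7 (t(H, n) = √(-7) = I*√7)
√(-1534 + (30 + t(3, -2))*(-29)) = √(-1534 + (30 + I*√7)*(-29)) = √(-1534 + (-870 - 29*I*√7)) = √(-2404 - 29*I*√7)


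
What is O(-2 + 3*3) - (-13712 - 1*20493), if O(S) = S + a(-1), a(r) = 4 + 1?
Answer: 34217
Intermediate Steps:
a(r) = 5
O(S) = 5 + S (O(S) = S + 5 = 5 + S)
O(-2 + 3*3) - (-13712 - 1*20493) = (5 + (-2 + 3*3)) - (-13712 - 1*20493) = (5 + (-2 + 9)) - (-13712 - 20493) = (5 + 7) - 1*(-34205) = 12 + 34205 = 34217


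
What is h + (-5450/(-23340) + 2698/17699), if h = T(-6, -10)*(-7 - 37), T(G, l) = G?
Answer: 10921642111/41309466 ≈ 264.39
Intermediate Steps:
h = 264 (h = -6*(-7 - 37) = -6*(-44) = 264)
h + (-5450/(-23340) + 2698/17699) = 264 + (-5450/(-23340) + 2698/17699) = 264 + (-5450*(-1/23340) + 2698*(1/17699)) = 264 + (545/2334 + 2698/17699) = 264 + 15943087/41309466 = 10921642111/41309466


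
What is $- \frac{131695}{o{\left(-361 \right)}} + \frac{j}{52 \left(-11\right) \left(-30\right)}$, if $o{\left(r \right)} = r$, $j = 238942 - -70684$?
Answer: $\frac{1185830593}{3097380} \approx 382.85$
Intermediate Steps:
$j = 309626$ ($j = 238942 + 70684 = 309626$)
$- \frac{131695}{o{\left(-361 \right)}} + \frac{j}{52 \left(-11\right) \left(-30\right)} = - \frac{131695}{-361} + \frac{309626}{52 \left(-11\right) \left(-30\right)} = \left(-131695\right) \left(- \frac{1}{361}\right) + \frac{309626}{\left(-572\right) \left(-30\right)} = \frac{131695}{361} + \frac{309626}{17160} = \frac{131695}{361} + 309626 \cdot \frac{1}{17160} = \frac{131695}{361} + \frac{154813}{8580} = \frac{1185830593}{3097380}$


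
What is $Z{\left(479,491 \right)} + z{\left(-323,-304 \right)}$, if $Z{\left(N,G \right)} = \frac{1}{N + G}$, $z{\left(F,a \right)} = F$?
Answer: $- \frac{313309}{970} \approx -323.0$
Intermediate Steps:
$Z{\left(N,G \right)} = \frac{1}{G + N}$
$Z{\left(479,491 \right)} + z{\left(-323,-304 \right)} = \frac{1}{491 + 479} - 323 = \frac{1}{970} - 323 = - \frac{313309}{970}$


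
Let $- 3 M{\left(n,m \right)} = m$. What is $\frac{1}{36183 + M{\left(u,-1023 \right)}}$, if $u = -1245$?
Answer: $\frac{1}{36524} \approx 2.7379 \cdot 10^{-5}$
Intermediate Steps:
$M{\left(n,m \right)} = - \frac{m}{3}$
$\frac{1}{36183 + M{\left(u,-1023 \right)}} = \frac{1}{36183 - -341} = \frac{1}{36183 + 341} = \frac{1}{36524}$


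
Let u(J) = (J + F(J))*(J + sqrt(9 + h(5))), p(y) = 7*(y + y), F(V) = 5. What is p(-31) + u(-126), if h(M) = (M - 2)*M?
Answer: 14812 - 242*sqrt(6) ≈ 14219.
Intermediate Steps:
h(M) = M*(-2 + M) (h(M) = (-2 + M)*M = M*(-2 + M))
p(y) = 14*y (p(y) = 7*(2*y) = 14*y)
u(J) = (5 + J)*(J + 2*sqrt(6)) (u(J) = (J + 5)*(J + sqrt(9 + 5*(-2 + 5))) = (5 + J)*(J + sqrt(9 + 5*3)) = (5 + J)*(J + sqrt(9 + 15)) = (5 + J)*(J + sqrt(24)) = (5 + J)*(J + 2*sqrt(6)))
p(-31) + u(-126) = 14*(-31) + ((-126)**2 + 5*(-126) + 10*sqrt(6) + 2*(-126)*sqrt(6)) = -434 + (15876 - 630 + 10*sqrt(6) - 252*sqrt(6)) = -434 + (15246 - 242*sqrt(6)) = 14812 - 242*sqrt(6)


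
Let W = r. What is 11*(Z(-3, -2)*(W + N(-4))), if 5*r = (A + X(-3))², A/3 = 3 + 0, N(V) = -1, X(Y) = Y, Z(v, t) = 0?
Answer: 0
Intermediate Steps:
A = 9 (A = 3*(3 + 0) = 3*3 = 9)
r = 36/5 (r = (9 - 3)²/5 = (⅕)*6² = (⅕)*36 = 36/5 ≈ 7.2000)
W = 36/5 ≈ 7.2000
11*(Z(-3, -2)*(W + N(-4))) = 11*(0*(36/5 - 1)) = 11*(0*(31/5)) = 11*0 = 0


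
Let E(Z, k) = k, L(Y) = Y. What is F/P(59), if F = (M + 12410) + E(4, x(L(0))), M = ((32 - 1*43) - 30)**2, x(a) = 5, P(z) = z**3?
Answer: 14096/205379 ≈ 0.068634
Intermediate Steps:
M = 1681 (M = ((32 - 43) - 30)**2 = (-11 - 30)**2 = (-41)**2 = 1681)
F = 14096 (F = (1681 + 12410) + 5 = 14091 + 5 = 14096)
F/P(59) = 14096/(59**3) = 14096/205379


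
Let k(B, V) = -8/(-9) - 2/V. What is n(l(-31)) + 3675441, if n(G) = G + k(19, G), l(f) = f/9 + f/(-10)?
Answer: 10254498109/2790 ≈ 3.6754e+6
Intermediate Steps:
k(B, V) = 8/9 - 2/V (k(B, V) = -8*(-⅑) - 2/V = 8/9 - 2/V)
l(f) = f/90 (l(f) = f*(⅑) + f*(-⅒) = f/9 - f/10 = f/90)
n(G) = 8/9 + G - 2/G (n(G) = G + (8/9 - 2/G) = 8/9 + G - 2/G)
n(l(-31)) + 3675441 = (8/9 + (1/90)*(-31) - 2/((1/90)*(-31))) + 3675441 = (8/9 - 31/90 - 2/(-31/90)) + 3675441 = (8/9 - 31/90 - 2*(-90/31)) + 3675441 = (8/9 - 31/90 + 180/31) + 3675441 = 17719/2790 + 3675441 = 10254498109/2790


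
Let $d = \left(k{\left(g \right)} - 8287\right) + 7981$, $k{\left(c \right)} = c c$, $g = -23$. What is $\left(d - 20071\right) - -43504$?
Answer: $23656$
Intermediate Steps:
$k{\left(c \right)} = c^{2}$
$d = 223$ ($d = \left(\left(-23\right)^{2} - 8287\right) + 7981 = \left(529 - 8287\right) + 7981 = -7758 + 7981 = 223$)
$\left(d - 20071\right) - -43504 = \left(223 - 20071\right) - -43504 = \left(223 - 20071\right) + 43504 = -19848 + 43504 = 23656$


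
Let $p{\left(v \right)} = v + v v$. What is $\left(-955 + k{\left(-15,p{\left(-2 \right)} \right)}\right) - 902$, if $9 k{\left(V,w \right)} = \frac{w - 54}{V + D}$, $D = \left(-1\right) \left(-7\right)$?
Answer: $- \frac{33413}{18} \approx -1856.3$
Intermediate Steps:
$D = 7$
$p{\left(v \right)} = v + v^{2}$
$k{\left(V,w \right)} = \frac{-54 + w}{9 \left(7 + V\right)}$ ($k{\left(V,w \right)} = \frac{\left(w - 54\right) \frac{1}{V + 7}}{9} = \frac{\left(-54 + w\right) \frac{1}{7 + V}}{9} = \frac{\frac{1}{7 + V} \left(-54 + w\right)}{9} = \frac{-54 + w}{9 \left(7 + V\right)}$)
$\left(-955 + k{\left(-15,p{\left(-2 \right)} \right)}\right) - 902 = \left(-955 + \frac{-54 - 2 \left(1 - 2\right)}{9 \left(7 - 15\right)}\right) - 902 = \left(-955 + \frac{-54 - -2}{9 \left(-8\right)}\right) - 902 = \left(-955 + \frac{1}{9} \left(- \frac{1}{8}\right) \left(-54 + 2\right)\right) - 902 = \left(-955 + \frac{1}{9} \left(- \frac{1}{8}\right) \left(-52\right)\right) - 902 = \left(-955 + \frac{13}{18}\right) - 902 = - \frac{17177}{18} - 902 = - \frac{33413}{18}$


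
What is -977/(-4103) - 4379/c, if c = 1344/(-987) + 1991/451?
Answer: -34616732608/24137949 ≈ -1434.1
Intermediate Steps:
c = 5883/1927 (c = 1344*(-1/987) + 1991*(1/451) = -64/47 + 181/41 = 5883/1927 ≈ 3.0529)
-977/(-4103) - 4379/c = -977/(-4103) - 4379/5883/1927 = -977*(-1/4103) - 4379*1927/5883 = 977/4103 - 8438333/5883 = -34616732608/24137949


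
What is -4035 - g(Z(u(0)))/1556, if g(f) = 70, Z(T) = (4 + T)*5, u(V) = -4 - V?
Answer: -3139265/778 ≈ -4035.0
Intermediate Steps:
Z(T) = 20 + 5*T
-4035 - g(Z(u(0)))/1556 = -4035 - 70/1556 = -4035 - 1*35/778 = -4035 - 35/778 = -3139265/778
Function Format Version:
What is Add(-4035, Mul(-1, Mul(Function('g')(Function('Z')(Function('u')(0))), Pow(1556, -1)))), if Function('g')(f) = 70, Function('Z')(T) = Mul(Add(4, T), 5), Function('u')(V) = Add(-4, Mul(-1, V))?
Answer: Rational(-3139265, 778) ≈ -4035.0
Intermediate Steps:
Function('Z')(T) = Add(20, Mul(5, T))
Add(-4035, Mul(-1, Mul(Function('g')(Function('Z')(Function('u')(0))), Pow(1556, -1)))) = Add(-4035, Mul(-1, Mul(70, Pow(1556, -1)))) = Add(-4035, Mul(-1, Mul(70, Rational(1, 1556)))) = Add(-4035, Mul(-1, Rational(35, 778))) = Add(-4035, Rational(-35, 778)) = Rational(-3139265, 778)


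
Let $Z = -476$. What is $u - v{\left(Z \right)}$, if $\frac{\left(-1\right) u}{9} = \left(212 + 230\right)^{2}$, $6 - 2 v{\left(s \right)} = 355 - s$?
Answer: $- \frac{3515727}{2} \approx -1.7579 \cdot 10^{6}$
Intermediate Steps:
$v{\left(s \right)} = - \frac{349}{2} + \frac{s}{2}$ ($v{\left(s \right)} = 3 - \frac{355 - s}{2} = 3 + \left(- \frac{355}{2} + \frac{s}{2}\right) = - \frac{349}{2} + \frac{s}{2}$)
$u = -1758276$ ($u = - 9 \left(212 + 230\right)^{2} = - 9 \cdot 442^{2} = \left(-9\right) 195364 = -1758276$)
$u - v{\left(Z \right)} = -1758276 - \left(- \frac{349}{2} + \frac{1}{2} \left(-476\right)\right) = -1758276 - \left(- \frac{349}{2} - 238\right) = -1758276 - - \frac{825}{2} = -1758276 + \frac{825}{2} = - \frac{3515727}{2}$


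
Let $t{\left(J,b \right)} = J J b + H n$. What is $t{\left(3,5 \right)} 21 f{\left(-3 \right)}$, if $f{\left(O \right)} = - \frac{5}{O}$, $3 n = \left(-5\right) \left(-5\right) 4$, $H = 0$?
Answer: $1575$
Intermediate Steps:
$n = \frac{100}{3}$ ($n = \frac{\left(-5\right) \left(-5\right) 4}{3} = \frac{25 \cdot 4}{3} = \frac{1}{3} \cdot 100 = \frac{100}{3} \approx 33.333$)
$t{\left(J,b \right)} = b J^{2}$ ($t{\left(J,b \right)} = J J b + 0 \cdot \frac{100}{3} = J^{2} b + 0 = b J^{2} + 0 = b J^{2}$)
$t{\left(3,5 \right)} 21 f{\left(-3 \right)} = 5 \cdot 3^{2} \cdot 21 \left(- \frac{5}{-3}\right) = 5 \cdot 9 \cdot 21 \left(\left(-5\right) \left(- \frac{1}{3}\right)\right) = 45 \cdot 21 \cdot \frac{5}{3} = 945 \cdot \frac{5}{3} = 1575$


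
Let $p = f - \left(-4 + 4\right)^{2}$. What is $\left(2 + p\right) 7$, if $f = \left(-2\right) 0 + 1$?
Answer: $21$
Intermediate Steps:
$f = 1$ ($f = 0 + 1 = 1$)
$p = 1$ ($p = 1 - \left(-4 + 4\right)^{2} = 1 - 0^{2} = 1 - 0 = 1 + 0 = 1$)
$\left(2 + p\right) 7 = \left(2 + 1\right) 7 = 3 \cdot 7 = 21$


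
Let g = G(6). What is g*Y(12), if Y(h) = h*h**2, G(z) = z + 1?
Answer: 12096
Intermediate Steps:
G(z) = 1 + z
Y(h) = h**3
g = 7 (g = 1 + 6 = 7)
g*Y(12) = 7*12**3 = 7*1728 = 12096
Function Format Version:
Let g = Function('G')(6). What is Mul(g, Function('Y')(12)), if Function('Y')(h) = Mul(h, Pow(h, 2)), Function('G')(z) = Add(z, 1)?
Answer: 12096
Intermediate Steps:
Function('G')(z) = Add(1, z)
Function('Y')(h) = Pow(h, 3)
g = 7 (g = Add(1, 6) = 7)
Mul(g, Function('Y')(12)) = Mul(7, Pow(12, 3)) = Mul(7, 1728) = 12096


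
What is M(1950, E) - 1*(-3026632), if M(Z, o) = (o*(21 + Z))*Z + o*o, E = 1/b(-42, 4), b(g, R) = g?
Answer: 5177553949/1764 ≈ 2.9351e+6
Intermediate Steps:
E = -1/42 (E = 1/(-42) = -1/42 ≈ -0.023810)
M(Z, o) = o² + Z*o*(21 + Z) (M(Z, o) = Z*o*(21 + Z) + o² = o² + Z*o*(21 + Z))
M(1950, E) - 1*(-3026632) = -(-1/42 + 1950² + 21*1950)/42 - 1*(-3026632) = -(-1/42 + 3802500 + 40950)/42 + 3026632 = -1/42*161424899/42 + 3026632 = -161424899/1764 + 3026632 = 5177553949/1764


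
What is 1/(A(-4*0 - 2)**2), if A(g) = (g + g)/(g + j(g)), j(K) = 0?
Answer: 1/4 ≈ 0.25000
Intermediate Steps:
A(g) = 2 (A(g) = (g + g)/(g + 0) = (2*g)/g = 2)
1/(A(-4*0 - 2)**2) = 1/(2**2) = 1/4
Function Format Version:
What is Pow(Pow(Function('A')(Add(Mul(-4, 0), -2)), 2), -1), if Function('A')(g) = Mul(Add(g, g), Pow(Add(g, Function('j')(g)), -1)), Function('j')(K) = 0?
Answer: Rational(1, 4) ≈ 0.25000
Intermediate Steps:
Function('A')(g) = 2 (Function('A')(g) = Mul(Add(g, g), Pow(Add(g, 0), -1)) = Mul(Mul(2, g), Pow(g, -1)) = 2)
Pow(Pow(Function('A')(Add(Mul(-4, 0), -2)), 2), -1) = Pow(Pow(2, 2), -1) = Pow(4, -1) = Rational(1, 4)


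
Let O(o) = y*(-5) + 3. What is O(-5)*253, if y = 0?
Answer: 759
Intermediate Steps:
O(o) = 3 (O(o) = 0*(-5) + 3 = 0 + 3 = 3)
O(-5)*253 = 3*253 = 759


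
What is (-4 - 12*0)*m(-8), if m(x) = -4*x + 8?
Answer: -160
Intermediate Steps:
m(x) = 8 - 4*x
(-4 - 12*0)*m(-8) = (-4 - 12*0)*(8 - 4*(-8)) = (-4 + 0)*(8 + 32) = -4*40 = -160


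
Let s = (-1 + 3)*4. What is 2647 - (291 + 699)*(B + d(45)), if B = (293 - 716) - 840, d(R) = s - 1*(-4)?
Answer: 1241137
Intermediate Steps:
s = 8 (s = 2*4 = 8)
d(R) = 12 (d(R) = 8 - 1*(-4) = 8 + 4 = 12)
B = -1263 (B = -423 - 840 = -1263)
2647 - (291 + 699)*(B + d(45)) = 2647 - (291 + 699)*(-1263 + 12) = 2647 - 990*(-1251) = 2647 - 1*(-1238490) = 2647 + 1238490 = 1241137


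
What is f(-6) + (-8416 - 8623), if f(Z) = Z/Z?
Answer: -17038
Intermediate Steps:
f(Z) = 1
f(-6) + (-8416 - 8623) = 1 + (-8416 - 8623) = 1 - 17039 = -17038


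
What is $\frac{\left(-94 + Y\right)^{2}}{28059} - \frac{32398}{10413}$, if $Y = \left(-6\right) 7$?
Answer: $- \frac{238818878}{97392789} \approx -2.4521$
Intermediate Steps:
$Y = -42$
$\frac{\left(-94 + Y\right)^{2}}{28059} - \frac{32398}{10413} = \frac{\left(-94 - 42\right)^{2}}{28059} - \frac{32398}{10413} = \left(-136\right)^{2} \cdot \frac{1}{28059} - \frac{32398}{10413} = 18496 \cdot \frac{1}{28059} - \frac{32398}{10413} = \frac{18496}{28059} - \frac{32398}{10413} = - \frac{238818878}{97392789}$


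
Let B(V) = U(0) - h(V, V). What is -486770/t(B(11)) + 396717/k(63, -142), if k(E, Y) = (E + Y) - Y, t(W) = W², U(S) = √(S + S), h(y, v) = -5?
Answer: -1383239/105 ≈ -13174.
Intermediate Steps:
U(S) = √2*√S (U(S) = √(2*S) = √2*√S)
B(V) = 5 (B(V) = √2*√0 - 1*(-5) = √2*0 + 5 = 0 + 5 = 5)
k(E, Y) = E
-486770/t(B(11)) + 396717/k(63, -142) = -486770/(5²) + 396717/63 = -486770/25 + 396717*(1/63) = -486770*1/25 + 132239/21 = -97354/5 + 132239/21 = -1383239/105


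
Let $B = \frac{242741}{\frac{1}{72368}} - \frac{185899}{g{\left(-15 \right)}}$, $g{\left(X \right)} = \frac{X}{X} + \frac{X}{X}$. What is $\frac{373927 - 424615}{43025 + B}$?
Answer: $- \frac{101376}{35133261527} \approx -2.8855 \cdot 10^{-6}$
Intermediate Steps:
$g{\left(X \right)} = 2$ ($g{\left(X \right)} = 1 + 1 = 2$)
$B = \frac{35133175477}{2}$ ($B = \frac{242741}{\frac{1}{72368}} - \frac{185899}{2} = 242741 \frac{1}{\frac{1}{72368}} - \frac{185899}{2} = 242741 \cdot 72368 - \frac{185899}{2} = 17566680688 - \frac{185899}{2} = \frac{35133175477}{2} \approx 1.7567 \cdot 10^{10}$)
$\frac{373927 - 424615}{43025 + B} = \frac{373927 - 424615}{43025 + \frac{35133175477}{2}} = - \frac{50688}{\frac{35133261527}{2}} = \left(-50688\right) \frac{2}{35133261527} = - \frac{101376}{35133261527}$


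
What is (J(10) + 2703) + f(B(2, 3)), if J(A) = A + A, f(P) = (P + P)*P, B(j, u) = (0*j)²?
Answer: 2723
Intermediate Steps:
B(j, u) = 0 (B(j, u) = 0² = 0)
f(P) = 2*P² (f(P) = (2*P)*P = 2*P²)
J(A) = 2*A
(J(10) + 2703) + f(B(2, 3)) = (2*10 + 2703) + 2*0² = (20 + 2703) + 2*0 = 2723 + 0 = 2723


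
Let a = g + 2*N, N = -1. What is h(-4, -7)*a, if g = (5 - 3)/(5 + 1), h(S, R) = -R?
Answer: -35/3 ≈ -11.667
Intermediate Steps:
g = 1/3 (g = 2/6 = 2*(1/6) = 1/3 ≈ 0.33333)
a = -5/3 (a = 1/3 + 2*(-1) = 1/3 - 2 = -5/3 ≈ -1.6667)
h(-4, -7)*a = -1*(-7)*(-5/3) = 7*(-5/3) = -35/3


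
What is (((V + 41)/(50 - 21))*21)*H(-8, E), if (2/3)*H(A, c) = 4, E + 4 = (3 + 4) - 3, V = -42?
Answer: -126/29 ≈ -4.3448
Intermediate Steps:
E = 0 (E = -4 + ((3 + 4) - 3) = -4 + (7 - 3) = -4 + 4 = 0)
H(A, c) = 6 (H(A, c) = (3/2)*4 = 6)
(((V + 41)/(50 - 21))*21)*H(-8, E) = (((-42 + 41)/(50 - 21))*21)*6 = (-1/29*21)*6 = (-1*1/29*21)*6 = -1/29*21*6 = -21/29*6 = -126/29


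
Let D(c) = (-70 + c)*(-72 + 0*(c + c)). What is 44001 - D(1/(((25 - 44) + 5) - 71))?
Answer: 3311613/85 ≈ 38960.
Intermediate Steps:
D(c) = 5040 - 72*c (D(c) = (-70 + c)*(-72 + 0*(2*c)) = (-70 + c)*(-72 + 0) = (-70 + c)*(-72) = 5040 - 72*c)
44001 - D(1/(((25 - 44) + 5) - 71)) = 44001 - (5040 - 72/(((25 - 44) + 5) - 71)) = 44001 - (5040 - 72/((-19 + 5) - 71)) = 44001 - (5040 - 72/(-14 - 71)) = 44001 - (5040 - 72/(-85)) = 44001 - (5040 - 72*(-1/85)) = 44001 - (5040 + 72/85) = 44001 - 1*428472/85 = 44001 - 428472/85 = 3311613/85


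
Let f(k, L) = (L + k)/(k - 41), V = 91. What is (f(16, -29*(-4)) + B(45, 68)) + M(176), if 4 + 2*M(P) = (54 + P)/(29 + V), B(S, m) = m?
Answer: 37007/600 ≈ 61.678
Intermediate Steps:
f(k, L) = (L + k)/(-41 + k)
M(P) = -71/40 + P/240 (M(P) = -2 + ((54 + P)/(29 + 91))/2 = -2 + ((54 + P)/120)/2 = -2 + ((54 + P)*(1/120))/2 = -2 + (9/20 + P/120)/2 = -2 + (9/40 + P/240) = -71/40 + P/240)
(f(16, -29*(-4)) + B(45, 68)) + M(176) = ((-29*(-4) + 16)/(-41 + 16) + 68) + (-71/40 + (1/240)*176) = ((116 + 16)/(-25) + 68) + (-71/40 + 11/15) = (-1/25*132 + 68) - 25/24 = (-132/25 + 68) - 25/24 = 1568/25 - 25/24 = 37007/600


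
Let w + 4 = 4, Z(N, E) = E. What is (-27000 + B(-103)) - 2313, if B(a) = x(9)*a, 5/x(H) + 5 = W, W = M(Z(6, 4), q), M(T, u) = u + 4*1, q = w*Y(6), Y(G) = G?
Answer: -28798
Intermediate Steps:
w = 0 (w = -4 + 4 = 0)
q = 0 (q = 0*6 = 0)
M(T, u) = 4 + u (M(T, u) = u + 4 = 4 + u)
W = 4 (W = 4 + 0 = 4)
x(H) = -5 (x(H) = 5/(-5 + 4) = 5/(-1) = 5*(-1) = -5)
B(a) = -5*a
(-27000 + B(-103)) - 2313 = (-27000 - 5*(-103)) - 2313 = (-27000 + 515) - 2313 = -26485 - 2313 = -28798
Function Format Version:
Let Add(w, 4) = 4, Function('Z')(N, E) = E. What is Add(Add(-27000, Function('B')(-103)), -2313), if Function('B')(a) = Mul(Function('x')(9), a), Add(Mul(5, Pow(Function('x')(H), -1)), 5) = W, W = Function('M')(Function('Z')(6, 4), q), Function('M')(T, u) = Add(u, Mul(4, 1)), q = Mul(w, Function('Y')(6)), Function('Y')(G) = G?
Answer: -28798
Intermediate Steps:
w = 0 (w = Add(-4, 4) = 0)
q = 0 (q = Mul(0, 6) = 0)
Function('M')(T, u) = Add(4, u) (Function('M')(T, u) = Add(u, 4) = Add(4, u))
W = 4 (W = Add(4, 0) = 4)
Function('x')(H) = -5 (Function('x')(H) = Mul(5, Pow(Add(-5, 4), -1)) = Mul(5, Pow(-1, -1)) = Mul(5, -1) = -5)
Function('B')(a) = Mul(-5, a)
Add(Add(-27000, Function('B')(-103)), -2313) = Add(Add(-27000, Mul(-5, -103)), -2313) = Add(Add(-27000, 515), -2313) = Add(-26485, -2313) = -28798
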